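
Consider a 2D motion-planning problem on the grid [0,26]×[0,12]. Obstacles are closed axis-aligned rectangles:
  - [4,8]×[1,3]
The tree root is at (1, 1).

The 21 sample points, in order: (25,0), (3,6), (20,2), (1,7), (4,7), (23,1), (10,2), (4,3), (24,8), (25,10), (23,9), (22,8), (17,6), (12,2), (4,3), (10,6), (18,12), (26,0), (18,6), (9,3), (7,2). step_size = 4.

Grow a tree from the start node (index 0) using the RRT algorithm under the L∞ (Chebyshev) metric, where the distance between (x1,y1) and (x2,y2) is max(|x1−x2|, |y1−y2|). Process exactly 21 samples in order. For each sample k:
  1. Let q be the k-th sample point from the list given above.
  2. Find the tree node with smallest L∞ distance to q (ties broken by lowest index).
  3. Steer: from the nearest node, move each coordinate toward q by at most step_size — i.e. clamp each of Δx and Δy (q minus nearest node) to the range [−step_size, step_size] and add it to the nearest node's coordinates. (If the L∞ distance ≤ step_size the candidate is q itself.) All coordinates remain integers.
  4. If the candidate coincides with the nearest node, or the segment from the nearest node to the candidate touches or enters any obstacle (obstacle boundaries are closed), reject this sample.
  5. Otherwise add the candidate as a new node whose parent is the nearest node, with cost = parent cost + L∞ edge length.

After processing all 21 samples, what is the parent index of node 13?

1. q=(25,0) nearest=0 d=24 new=(5,0) → add node 1 parent=0 cost=4
2. q=(3,6) nearest=0 d=5 new=(3,5) → add node 2 parent=0 cost=4
3. q=(20,2) nearest=1 d=15 new=(9,2) → blocked by [4,8]×[1,3], reject
4. q=(1,7) nearest=2 d=2 new=(1,7) → add node 3 parent=2 cost=6
5. q=(4,7) nearest=2 d=2 new=(4,7) → add node 4 parent=2 cost=6
6. q=(23,1) nearest=1 d=18 new=(9,1) → add node 5 parent=1 cost=8
7. q=(10,2) nearest=5 d=1 new=(10,2) → add node 6 parent=5 cost=9
8. q=(4,3) nearest=2 d=2 new=(4,3) → blocked by [4,8]×[1,3], reject
9. q=(24,8) nearest=6 d=14 new=(14,6) → add node 7 parent=6 cost=13
10. q=(25,10) nearest=7 d=11 new=(18,10) → add node 8 parent=7 cost=17
11. q=(23,9) nearest=8 d=5 new=(22,9) → add node 9 parent=8 cost=21
12. q=(22,8) nearest=9 d=1 new=(22,8) → add node 10 parent=9 cost=22
13. q=(17,6) nearest=7 d=3 new=(17,6) → add node 11 parent=7 cost=16
14. q=(12,2) nearest=6 d=2 new=(12,2) → add node 12 parent=6 cost=11
15. q=(4,3) nearest=2 d=2 new=(4,3) → blocked by [4,8]×[1,3], reject
16. q=(10,6) nearest=6 d=4 new=(10,6) → add node 13 parent=6 cost=13
17. q=(18,12) nearest=8 d=2 new=(18,12) → add node 14 parent=8 cost=19
18. q=(26,0) nearest=10 d=8 new=(26,4) → add node 15 parent=10 cost=26
19. q=(18,6) nearest=11 d=1 new=(18,6) → add node 16 parent=11 cost=17
20. q=(9,3) nearest=6 d=1 new=(9,3) → add node 17 parent=6 cost=10
21. q=(7,2) nearest=1 d=2 new=(7,2) → blocked by [4,8]×[1,3], reject

Parent of node 13: 6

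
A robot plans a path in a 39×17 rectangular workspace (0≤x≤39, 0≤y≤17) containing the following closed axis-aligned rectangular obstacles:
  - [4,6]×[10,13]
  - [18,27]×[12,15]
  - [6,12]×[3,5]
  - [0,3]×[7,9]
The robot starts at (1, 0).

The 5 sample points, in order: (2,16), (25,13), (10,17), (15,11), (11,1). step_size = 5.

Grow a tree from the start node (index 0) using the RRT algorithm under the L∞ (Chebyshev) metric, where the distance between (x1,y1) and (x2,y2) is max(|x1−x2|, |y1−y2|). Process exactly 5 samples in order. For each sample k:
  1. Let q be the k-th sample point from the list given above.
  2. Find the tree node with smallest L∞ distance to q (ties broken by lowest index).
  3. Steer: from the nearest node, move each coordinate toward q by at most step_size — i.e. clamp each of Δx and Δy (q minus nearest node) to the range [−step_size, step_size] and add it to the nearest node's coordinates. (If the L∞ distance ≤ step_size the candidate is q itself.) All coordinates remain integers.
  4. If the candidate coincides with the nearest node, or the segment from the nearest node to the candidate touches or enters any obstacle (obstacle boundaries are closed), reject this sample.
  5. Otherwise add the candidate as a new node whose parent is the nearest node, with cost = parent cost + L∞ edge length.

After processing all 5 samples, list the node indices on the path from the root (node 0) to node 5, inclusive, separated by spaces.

Path: 0 1 5

1. q=(2,16) nearest=0 d=16 new=(2,5) → add node 1 parent=0 cost=5
2. q=(25,13) nearest=1 d=23 new=(7,10) → add node 2 parent=1 cost=10
3. q=(10,17) nearest=2 d=7 new=(10,15) → add node 3 parent=2 cost=15
4. q=(15,11) nearest=3 d=5 new=(15,11) → add node 4 parent=3 cost=20
5. q=(11,1) nearest=1 d=9 new=(7,1) → add node 5 parent=1 cost=10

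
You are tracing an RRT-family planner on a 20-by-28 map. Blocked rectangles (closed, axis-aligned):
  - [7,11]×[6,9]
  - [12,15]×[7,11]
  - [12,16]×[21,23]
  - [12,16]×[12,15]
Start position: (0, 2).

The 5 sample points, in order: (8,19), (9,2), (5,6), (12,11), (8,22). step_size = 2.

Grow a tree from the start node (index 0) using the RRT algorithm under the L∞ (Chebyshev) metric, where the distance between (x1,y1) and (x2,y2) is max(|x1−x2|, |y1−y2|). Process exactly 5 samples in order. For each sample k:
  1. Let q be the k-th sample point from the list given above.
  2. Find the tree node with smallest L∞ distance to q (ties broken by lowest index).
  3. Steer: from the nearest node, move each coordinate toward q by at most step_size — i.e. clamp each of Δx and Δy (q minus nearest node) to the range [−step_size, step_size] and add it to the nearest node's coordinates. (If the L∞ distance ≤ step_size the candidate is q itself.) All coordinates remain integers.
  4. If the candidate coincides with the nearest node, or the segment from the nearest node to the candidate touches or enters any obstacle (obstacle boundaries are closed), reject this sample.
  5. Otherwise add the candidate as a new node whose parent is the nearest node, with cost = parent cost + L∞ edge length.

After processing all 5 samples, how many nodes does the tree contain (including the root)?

1. q=(8,19) nearest=0 d=17 new=(2,4) → add node 1 parent=0 cost=2
2. q=(9,2) nearest=1 d=7 new=(4,2) → add node 2 parent=1 cost=4
3. q=(5,6) nearest=1 d=3 new=(4,6) → add node 3 parent=1 cost=4
4. q=(12,11) nearest=3 d=8 new=(6,8) → add node 4 parent=3 cost=6
5. q=(8,22) nearest=4 d=14 new=(8,10) → blocked by [7,11]×[6,9], reject

Node count: 5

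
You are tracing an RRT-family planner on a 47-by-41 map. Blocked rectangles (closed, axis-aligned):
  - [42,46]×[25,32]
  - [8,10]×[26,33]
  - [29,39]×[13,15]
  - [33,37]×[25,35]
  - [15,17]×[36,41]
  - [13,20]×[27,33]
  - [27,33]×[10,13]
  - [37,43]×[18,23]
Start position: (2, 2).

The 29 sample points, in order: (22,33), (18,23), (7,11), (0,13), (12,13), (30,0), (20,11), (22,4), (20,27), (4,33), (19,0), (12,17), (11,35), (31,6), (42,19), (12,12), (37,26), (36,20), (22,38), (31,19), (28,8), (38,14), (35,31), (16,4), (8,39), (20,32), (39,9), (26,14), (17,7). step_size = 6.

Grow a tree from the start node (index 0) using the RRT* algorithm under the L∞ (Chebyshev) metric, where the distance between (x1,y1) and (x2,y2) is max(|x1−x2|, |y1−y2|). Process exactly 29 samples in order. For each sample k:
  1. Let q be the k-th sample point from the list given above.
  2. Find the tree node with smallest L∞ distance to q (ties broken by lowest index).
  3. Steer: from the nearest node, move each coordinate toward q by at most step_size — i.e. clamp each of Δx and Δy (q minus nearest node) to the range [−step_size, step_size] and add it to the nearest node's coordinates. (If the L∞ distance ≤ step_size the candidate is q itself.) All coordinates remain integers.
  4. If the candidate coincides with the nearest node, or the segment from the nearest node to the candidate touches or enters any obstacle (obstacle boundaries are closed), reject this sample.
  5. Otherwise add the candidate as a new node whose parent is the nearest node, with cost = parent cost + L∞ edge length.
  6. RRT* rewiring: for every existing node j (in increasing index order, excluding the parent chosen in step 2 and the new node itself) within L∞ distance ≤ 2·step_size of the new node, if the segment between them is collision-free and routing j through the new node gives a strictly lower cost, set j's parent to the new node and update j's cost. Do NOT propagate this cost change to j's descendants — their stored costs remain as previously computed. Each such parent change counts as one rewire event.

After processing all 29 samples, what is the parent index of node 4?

1. q=(22,33) nearest=0 d=31 new=(8,8) → add node 1 parent=0 cost=6
2. q=(18,23) nearest=1 d=15 new=(14,14) → add node 2 parent=1 cost=12
3. q=(7,11) nearest=1 d=3 new=(7,11) → add node 3 parent=1 cost=9
4. q=(0,13) nearest=3 d=7 new=(1,13) → add node 4 parent=3 cost=15
5. q=(12,13) nearest=2 d=2 new=(12,13) → add node 5 parent=2 cost=14
6. q=(30,0) nearest=2 d=16 new=(20,8) → add node 6 parent=2 cost=18
7. q=(20,11) nearest=6 d=3 new=(20,11) → add node 7 parent=6 cost=21
8. q=(22,4) nearest=6 d=4 new=(22,4) → add node 8 parent=6 cost=22
9. q=(20,27) nearest=2 d=13 new=(20,20) → add node 9 parent=2 cost=18
10. q=(4,33) nearest=9 d=16 new=(14,26) → add node 10 parent=9 cost=24
11. q=(19,0) nearest=8 d=4 new=(19,0) → add node 11 parent=8 cost=26
12. q=(12,17) nearest=2 d=3 new=(12,17) → add node 12 parent=2 cost=15
13. q=(11,35) nearest=10 d=9 new=(11,32) → blocked by [13,20]×[27,33], reject
14. q=(31,6) nearest=8 d=9 new=(28,6) → add node 13 parent=8 cost=28
15. q=(42,19) nearest=13 d=14 new=(34,12) → blocked by [27,33]×[10,13], reject
16. q=(12,12) nearest=5 d=1 new=(12,12) → add node 14 parent=5 cost=15
17. q=(37,26) nearest=7 d=17 new=(26,17) → add node 15 parent=7 cost=27
18. q=(36,20) nearest=15 d=10 new=(32,20) → add node 16 parent=15 cost=33
19. q=(22,38) nearest=10 d=12 new=(20,32) → blocked by [13,20]×[27,33], reject
20. q=(31,19) nearest=16 d=1 new=(31,19) → add node 17 parent=16 cost=34
21. q=(28,8) nearest=13 d=2 new=(28,8) → add node 18 parent=13 cost=30
22. q=(38,14) nearest=16 d=6 new=(38,14) → blocked by [29,39]×[13,15], reject
23. q=(35,31) nearest=16 d=11 new=(35,26) → blocked by [33,37]×[25,35], reject
24. q=(16,4) nearest=6 d=4 new=(16,4) → add node 19 parent=6 cost=22
25. q=(8,39) nearest=10 d=13 new=(8,32) → blocked by [8,10]×[26,33], reject
26. q=(20,32) nearest=10 d=6 new=(20,32) → blocked by [13,20]×[27,33], reject
27. q=(39,9) nearest=17 d=10 new=(37,13) → blocked by [29,39]×[13,15], reject
28. q=(26,14) nearest=15 d=3 new=(26,14) → add node 20 parent=15 cost=30
29. q=(17,7) nearest=6 d=3 new=(17,7) → add node 21 parent=6 cost=21

Parent of node 4: 3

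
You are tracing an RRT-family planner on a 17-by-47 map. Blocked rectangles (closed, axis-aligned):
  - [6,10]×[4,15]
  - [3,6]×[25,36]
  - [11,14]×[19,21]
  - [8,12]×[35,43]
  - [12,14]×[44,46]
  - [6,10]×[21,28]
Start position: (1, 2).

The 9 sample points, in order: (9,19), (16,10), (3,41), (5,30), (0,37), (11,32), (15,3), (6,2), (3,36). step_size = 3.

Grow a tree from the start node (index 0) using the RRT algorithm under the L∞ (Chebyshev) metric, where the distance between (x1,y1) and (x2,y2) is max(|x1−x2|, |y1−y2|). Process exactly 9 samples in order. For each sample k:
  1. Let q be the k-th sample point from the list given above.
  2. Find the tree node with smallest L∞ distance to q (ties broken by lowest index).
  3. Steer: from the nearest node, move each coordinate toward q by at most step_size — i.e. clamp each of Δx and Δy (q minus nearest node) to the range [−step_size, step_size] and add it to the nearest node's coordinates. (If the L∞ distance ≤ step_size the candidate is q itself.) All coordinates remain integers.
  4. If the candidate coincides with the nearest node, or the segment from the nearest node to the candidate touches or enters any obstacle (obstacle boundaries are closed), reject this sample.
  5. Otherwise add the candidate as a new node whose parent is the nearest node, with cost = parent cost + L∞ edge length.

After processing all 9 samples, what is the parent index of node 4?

1. q=(9,19) nearest=0 d=17 new=(4,5) → add node 1 parent=0 cost=3
2. q=(16,10) nearest=1 d=12 new=(7,8) → blocked by [6,10]×[4,15], reject
3. q=(3,41) nearest=1 d=36 new=(3,8) → add node 2 parent=1 cost=6
4. q=(5,30) nearest=2 d=22 new=(5,11) → add node 3 parent=2 cost=9
5. q=(0,37) nearest=3 d=26 new=(2,14) → add node 4 parent=3 cost=12
6. q=(11,32) nearest=4 d=18 new=(5,17) → add node 5 parent=4 cost=15
7. q=(15,3) nearest=3 d=10 new=(8,8) → blocked by [6,10]×[4,15], reject
8. q=(6,2) nearest=1 d=3 new=(6,2) → add node 6 parent=1 cost=6
9. q=(3,36) nearest=5 d=19 new=(3,20) → add node 7 parent=5 cost=18

Parent of node 4: 3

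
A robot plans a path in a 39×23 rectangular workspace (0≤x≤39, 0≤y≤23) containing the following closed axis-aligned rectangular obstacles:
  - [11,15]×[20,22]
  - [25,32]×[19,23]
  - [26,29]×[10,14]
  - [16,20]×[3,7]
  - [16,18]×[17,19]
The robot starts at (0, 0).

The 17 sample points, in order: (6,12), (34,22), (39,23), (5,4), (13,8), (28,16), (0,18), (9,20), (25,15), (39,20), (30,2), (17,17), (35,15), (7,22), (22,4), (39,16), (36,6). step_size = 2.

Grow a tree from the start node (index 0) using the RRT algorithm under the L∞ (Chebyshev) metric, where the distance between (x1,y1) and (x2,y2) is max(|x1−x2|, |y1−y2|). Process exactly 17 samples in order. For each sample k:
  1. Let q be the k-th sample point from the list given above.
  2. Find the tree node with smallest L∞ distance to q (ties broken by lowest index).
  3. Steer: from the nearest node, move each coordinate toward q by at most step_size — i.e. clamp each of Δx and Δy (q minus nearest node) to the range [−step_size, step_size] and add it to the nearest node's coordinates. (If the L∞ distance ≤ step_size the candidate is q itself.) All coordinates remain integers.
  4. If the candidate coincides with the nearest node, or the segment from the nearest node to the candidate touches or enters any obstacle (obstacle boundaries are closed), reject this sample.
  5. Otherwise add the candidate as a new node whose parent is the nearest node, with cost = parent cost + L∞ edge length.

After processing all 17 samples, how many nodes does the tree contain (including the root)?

1. q=(6,12) nearest=0 d=12 new=(2,2) → add node 1 parent=0 cost=2
2. q=(34,22) nearest=1 d=32 new=(4,4) → add node 2 parent=1 cost=4
3. q=(39,23) nearest=2 d=35 new=(6,6) → add node 3 parent=2 cost=6
4. q=(5,4) nearest=2 d=1 new=(5,4) → add node 4 parent=2 cost=5
5. q=(13,8) nearest=3 d=7 new=(8,8) → add node 5 parent=3 cost=8
6. q=(28,16) nearest=5 d=20 new=(10,10) → add node 6 parent=5 cost=10
7. q=(0,18) nearest=5 d=10 new=(6,10) → add node 7 parent=5 cost=10
8. q=(9,20) nearest=6 d=10 new=(9,12) → add node 8 parent=6 cost=12
9. q=(25,15) nearest=6 d=15 new=(12,12) → add node 9 parent=6 cost=12
10. q=(39,20) nearest=9 d=27 new=(14,14) → add node 10 parent=9 cost=14
11. q=(30,2) nearest=10 d=16 new=(16,12) → add node 11 parent=10 cost=16
12. q=(17,17) nearest=10 d=3 new=(16,16) → add node 12 parent=10 cost=16
13. q=(35,15) nearest=11 d=19 new=(18,14) → add node 13 parent=11 cost=18
14. q=(7,22) nearest=10 d=8 new=(12,16) → add node 14 parent=10 cost=16
15. q=(22,4) nearest=11 d=8 new=(18,10) → add node 15 parent=11 cost=18
16. q=(39,16) nearest=13 d=21 new=(20,16) → add node 16 parent=13 cost=20
17. q=(36,6) nearest=16 d=16 new=(22,14) → add node 17 parent=16 cost=22

Node count: 18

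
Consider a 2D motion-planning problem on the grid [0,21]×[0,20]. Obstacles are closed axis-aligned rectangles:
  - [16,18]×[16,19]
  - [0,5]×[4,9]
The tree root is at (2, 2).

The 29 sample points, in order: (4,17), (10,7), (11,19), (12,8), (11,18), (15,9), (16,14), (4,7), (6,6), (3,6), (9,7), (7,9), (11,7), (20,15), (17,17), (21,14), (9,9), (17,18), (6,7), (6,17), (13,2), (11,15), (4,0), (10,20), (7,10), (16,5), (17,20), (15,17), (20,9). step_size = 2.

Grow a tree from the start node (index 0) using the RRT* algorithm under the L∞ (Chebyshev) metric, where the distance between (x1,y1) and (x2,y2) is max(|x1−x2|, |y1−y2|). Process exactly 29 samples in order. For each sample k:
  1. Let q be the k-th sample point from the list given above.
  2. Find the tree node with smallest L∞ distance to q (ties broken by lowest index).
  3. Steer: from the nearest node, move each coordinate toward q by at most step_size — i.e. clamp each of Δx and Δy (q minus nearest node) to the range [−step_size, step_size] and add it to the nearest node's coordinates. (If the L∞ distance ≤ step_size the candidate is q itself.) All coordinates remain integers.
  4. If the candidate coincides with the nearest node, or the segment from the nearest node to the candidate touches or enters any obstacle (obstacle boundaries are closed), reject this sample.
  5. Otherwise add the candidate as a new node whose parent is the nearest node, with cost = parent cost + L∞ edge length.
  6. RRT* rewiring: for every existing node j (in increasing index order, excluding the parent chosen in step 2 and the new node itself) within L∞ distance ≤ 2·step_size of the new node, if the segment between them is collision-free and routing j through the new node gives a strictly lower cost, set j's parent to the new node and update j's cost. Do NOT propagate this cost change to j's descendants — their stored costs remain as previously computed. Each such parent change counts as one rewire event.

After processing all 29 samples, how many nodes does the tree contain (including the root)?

1. q=(4,17) nearest=0 d=15 new=(4,4) → blocked by [0,5]×[4,9], reject
2. q=(10,7) nearest=0 d=8 new=(4,4) → blocked by [0,5]×[4,9], reject
3. q=(11,19) nearest=0 d=17 new=(4,4) → blocked by [0,5]×[4,9], reject
4. q=(12,8) nearest=0 d=10 new=(4,4) → blocked by [0,5]×[4,9], reject
5. q=(11,18) nearest=0 d=16 new=(4,4) → blocked by [0,5]×[4,9], reject
6. q=(15,9) nearest=0 d=13 new=(4,4) → blocked by [0,5]×[4,9], reject
7. q=(16,14) nearest=0 d=14 new=(4,4) → blocked by [0,5]×[4,9], reject
8. q=(4,7) nearest=0 d=5 new=(4,4) → blocked by [0,5]×[4,9], reject
9. q=(6,6) nearest=0 d=4 new=(4,4) → blocked by [0,5]×[4,9], reject
10. q=(3,6) nearest=0 d=4 new=(3,4) → blocked by [0,5]×[4,9], reject
11. q=(9,7) nearest=0 d=7 new=(4,4) → blocked by [0,5]×[4,9], reject
12. q=(7,9) nearest=0 d=7 new=(4,4) → blocked by [0,5]×[4,9], reject
13. q=(11,7) nearest=0 d=9 new=(4,4) → blocked by [0,5]×[4,9], reject
14. q=(20,15) nearest=0 d=18 new=(4,4) → blocked by [0,5]×[4,9], reject
15. q=(17,17) nearest=0 d=15 new=(4,4) → blocked by [0,5]×[4,9], reject
16. q=(21,14) nearest=0 d=19 new=(4,4) → blocked by [0,5]×[4,9], reject
17. q=(9,9) nearest=0 d=7 new=(4,4) → blocked by [0,5]×[4,9], reject
18. q=(17,18) nearest=0 d=16 new=(4,4) → blocked by [0,5]×[4,9], reject
19. q=(6,7) nearest=0 d=5 new=(4,4) → blocked by [0,5]×[4,9], reject
20. q=(6,17) nearest=0 d=15 new=(4,4) → blocked by [0,5]×[4,9], reject
21. q=(13,2) nearest=0 d=11 new=(4,2) → add node 1 parent=0 cost=2
22. q=(11,15) nearest=0 d=13 new=(4,4) → blocked by [0,5]×[4,9], reject
23. q=(4,0) nearest=0 d=2 new=(4,0) → add node 2 parent=0 cost=2
24. q=(10,20) nearest=0 d=18 new=(4,4) → blocked by [0,5]×[4,9], reject
25. q=(7,10) nearest=0 d=8 new=(4,4) → blocked by [0,5]×[4,9], reject
26. q=(16,5) nearest=1 d=12 new=(6,4) → add node 3 parent=1 cost=4
27. q=(17,20) nearest=3 d=16 new=(8,6) → add node 4 parent=3 cost=6
28. q=(15,17) nearest=4 d=11 new=(10,8) → add node 5 parent=4 cost=8
29. q=(20,9) nearest=5 d=10 new=(12,9) → add node 6 parent=5 cost=10

Node count: 7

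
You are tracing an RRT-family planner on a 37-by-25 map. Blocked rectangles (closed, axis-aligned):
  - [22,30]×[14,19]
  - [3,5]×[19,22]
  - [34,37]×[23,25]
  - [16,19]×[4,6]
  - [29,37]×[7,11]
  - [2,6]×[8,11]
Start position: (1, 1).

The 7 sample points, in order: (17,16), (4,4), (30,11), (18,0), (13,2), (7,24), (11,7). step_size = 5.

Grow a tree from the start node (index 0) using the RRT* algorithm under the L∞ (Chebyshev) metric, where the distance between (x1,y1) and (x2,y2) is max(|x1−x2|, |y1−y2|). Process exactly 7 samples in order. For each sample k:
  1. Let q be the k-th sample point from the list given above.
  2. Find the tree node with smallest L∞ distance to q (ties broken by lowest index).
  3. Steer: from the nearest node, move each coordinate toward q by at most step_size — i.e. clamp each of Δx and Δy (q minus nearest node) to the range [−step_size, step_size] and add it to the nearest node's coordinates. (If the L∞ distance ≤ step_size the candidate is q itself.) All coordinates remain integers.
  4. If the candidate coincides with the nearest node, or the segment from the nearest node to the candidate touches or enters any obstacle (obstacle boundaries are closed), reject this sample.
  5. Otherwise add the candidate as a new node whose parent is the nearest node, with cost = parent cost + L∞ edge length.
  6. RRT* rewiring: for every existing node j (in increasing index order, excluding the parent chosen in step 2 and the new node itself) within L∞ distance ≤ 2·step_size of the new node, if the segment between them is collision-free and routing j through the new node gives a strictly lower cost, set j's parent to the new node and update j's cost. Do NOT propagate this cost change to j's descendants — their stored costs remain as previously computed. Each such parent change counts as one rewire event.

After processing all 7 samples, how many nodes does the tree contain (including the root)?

1. q=(17,16) nearest=0 d=16 new=(6,6) → add node 1 parent=0 cost=5
2. q=(4,4) nearest=1 d=2 new=(4,4) → add node 2 parent=1 cost=7
3. q=(30,11) nearest=1 d=24 new=(11,11) → add node 3 parent=1 cost=10
4. q=(18,0) nearest=3 d=11 new=(16,6) → blocked by [16,19]×[4,6], reject
5. q=(13,2) nearest=1 d=7 new=(11,2) → add node 4 parent=1 cost=10
6. q=(7,24) nearest=3 d=13 new=(7,16) → add node 5 parent=3 cost=15
7. q=(11,7) nearest=3 d=4 new=(11,7) → add node 6 parent=3 cost=14

Node count: 7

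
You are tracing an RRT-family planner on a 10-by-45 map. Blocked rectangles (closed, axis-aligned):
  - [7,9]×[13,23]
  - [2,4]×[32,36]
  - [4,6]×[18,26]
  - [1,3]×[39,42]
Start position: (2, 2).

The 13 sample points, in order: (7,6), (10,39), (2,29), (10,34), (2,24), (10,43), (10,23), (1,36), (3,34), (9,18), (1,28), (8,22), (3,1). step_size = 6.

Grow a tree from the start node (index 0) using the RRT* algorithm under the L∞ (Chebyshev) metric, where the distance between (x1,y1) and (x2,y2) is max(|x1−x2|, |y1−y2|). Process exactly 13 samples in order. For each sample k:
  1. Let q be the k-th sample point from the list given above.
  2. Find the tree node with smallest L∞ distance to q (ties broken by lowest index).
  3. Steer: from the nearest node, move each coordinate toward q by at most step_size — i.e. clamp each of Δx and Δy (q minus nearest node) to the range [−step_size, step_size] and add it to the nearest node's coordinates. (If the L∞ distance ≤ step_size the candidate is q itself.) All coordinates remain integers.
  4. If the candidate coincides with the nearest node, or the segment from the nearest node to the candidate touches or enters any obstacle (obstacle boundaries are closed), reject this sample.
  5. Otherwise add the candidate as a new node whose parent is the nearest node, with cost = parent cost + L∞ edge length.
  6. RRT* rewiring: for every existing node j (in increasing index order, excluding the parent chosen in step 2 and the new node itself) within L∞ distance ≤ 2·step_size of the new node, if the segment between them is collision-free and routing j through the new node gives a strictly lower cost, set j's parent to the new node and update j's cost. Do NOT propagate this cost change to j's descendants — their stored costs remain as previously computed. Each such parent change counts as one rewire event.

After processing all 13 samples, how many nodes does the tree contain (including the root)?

Node count: 9

1. q=(7,6) nearest=0 d=5 new=(7,6) → add node 1 parent=0 cost=5
2. q=(10,39) nearest=1 d=33 new=(10,12) → add node 2 parent=1 cost=11
3. q=(2,29) nearest=2 d=17 new=(4,18) → blocked by [7,9]×[13,23], reject
4. q=(10,34) nearest=2 d=22 new=(10,18) → add node 3 parent=2 cost=17
5. q=(2,24) nearest=3 d=8 new=(4,24) → blocked by [7,9]×[13,23], reject
6. q=(10,43) nearest=3 d=25 new=(10,24) → add node 4 parent=3 cost=23
7. q=(10,23) nearest=4 d=1 new=(10,23) → add node 5 parent=4 cost=24
8. q=(1,36) nearest=4 d=12 new=(4,30) → add node 6 parent=4 cost=29
9. q=(3,34) nearest=6 d=4 new=(3,34) → blocked by [2,4]×[32,36], reject
10. q=(9,18) nearest=3 d=1 new=(9,18) → blocked by [7,9]×[13,23], reject
11. q=(1,28) nearest=6 d=3 new=(1,28) → add node 7 parent=6 cost=32
12. q=(8,22) nearest=4 d=2 new=(8,22) → blocked by [7,9]×[13,23], reject
13. q=(3,1) nearest=0 d=1 new=(3,1) → add node 8 parent=0 cost=1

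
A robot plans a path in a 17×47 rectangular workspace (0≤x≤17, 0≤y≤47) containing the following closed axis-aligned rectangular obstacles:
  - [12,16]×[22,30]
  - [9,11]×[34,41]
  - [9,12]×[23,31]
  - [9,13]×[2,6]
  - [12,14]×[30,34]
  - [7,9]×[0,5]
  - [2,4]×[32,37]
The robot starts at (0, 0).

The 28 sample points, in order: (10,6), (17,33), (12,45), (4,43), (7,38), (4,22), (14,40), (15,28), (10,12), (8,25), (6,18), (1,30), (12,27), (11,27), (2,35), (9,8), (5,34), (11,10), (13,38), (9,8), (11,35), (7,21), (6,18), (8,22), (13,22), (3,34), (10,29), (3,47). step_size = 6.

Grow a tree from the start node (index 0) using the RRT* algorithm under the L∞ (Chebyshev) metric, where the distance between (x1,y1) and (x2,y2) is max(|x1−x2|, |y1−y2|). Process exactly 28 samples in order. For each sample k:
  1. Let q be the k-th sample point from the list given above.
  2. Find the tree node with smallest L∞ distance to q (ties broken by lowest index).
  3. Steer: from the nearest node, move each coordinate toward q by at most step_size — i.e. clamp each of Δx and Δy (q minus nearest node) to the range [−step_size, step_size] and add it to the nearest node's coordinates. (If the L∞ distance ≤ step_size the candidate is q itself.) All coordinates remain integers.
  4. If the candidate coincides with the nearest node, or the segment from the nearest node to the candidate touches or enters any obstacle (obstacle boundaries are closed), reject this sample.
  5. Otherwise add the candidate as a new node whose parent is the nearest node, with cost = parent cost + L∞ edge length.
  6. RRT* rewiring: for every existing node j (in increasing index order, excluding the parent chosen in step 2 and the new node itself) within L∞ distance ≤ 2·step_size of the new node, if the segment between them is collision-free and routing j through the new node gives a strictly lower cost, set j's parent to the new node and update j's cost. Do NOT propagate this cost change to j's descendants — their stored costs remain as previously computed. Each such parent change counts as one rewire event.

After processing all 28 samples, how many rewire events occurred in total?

Rewire events: 3

1. q=(10,6) nearest=0 d=10 new=(6,6) → add node 1 parent=0 cost=6
2. q=(17,33) nearest=1 d=27 new=(12,12) → add node 2 parent=1 cost=12
3. q=(12,45) nearest=2 d=33 new=(12,18) → add node 3 parent=2 cost=18
4. q=(4,43) nearest=3 d=25 new=(6,24) → add node 4 parent=3 cost=24
5. q=(7,38) nearest=4 d=14 new=(7,30) → add node 5 parent=4 cost=30
6. q=(4,22) nearest=4 d=2 new=(4,22) → add node 6 parent=4 cost=26
7. q=(14,40) nearest=5 d=10 new=(13,36) → blocked by [9,11]×[34,41], reject
8. q=(15,28) nearest=5 d=8 new=(13,28) → blocked by [12,16]×[22,30], reject
9. q=(10,12) nearest=2 d=2 new=(10,12) → add node 7 parent=2 cost=14; rewire 6→7 (24<26)
10. q=(8,25) nearest=4 d=2 new=(8,25) → add node 8 parent=4 cost=26
11. q=(6,18) nearest=6 d=4 new=(6,18) → add node 9 parent=6 cost=28
12. q=(1,30) nearest=4 d=6 new=(1,30) → add node 10 parent=4 cost=30
13. q=(12,27) nearest=8 d=4 new=(12,27) → blocked by [12,16]×[22,30], reject
14. q=(11,27) nearest=8 d=3 new=(11,27) → blocked by [9,12]×[23,31], reject
15. q=(2,35) nearest=5 d=5 new=(2,35) → blocked by [2,4]×[32,37], reject
16. q=(9,8) nearest=1 d=3 new=(9,8) → add node 11 parent=1 cost=9; rewire 7→11 (13<14); rewire 9→11 (19<28)
17. q=(5,34) nearest=5 d=4 new=(5,34) → add node 12 parent=5 cost=34
18. q=(11,10) nearest=2 d=2 new=(11,10) → add node 13 parent=2 cost=14
19. q=(13,38) nearest=5 d=8 new=(13,36) → blocked by [9,11]×[34,41], reject
20. q=(9,8) nearest=11 d=0 → coincident, reject
21. q=(11,35) nearest=5 d=5 new=(11,35) → blocked by [9,11]×[34,41], reject
22. q=(7,21) nearest=4 d=3 new=(7,21) → add node 14 parent=4 cost=27
23. q=(6,18) nearest=9 d=0 → coincident, reject
24. q=(8,22) nearest=14 d=1 new=(8,22) → add node 15 parent=14 cost=28
25. q=(13,22) nearest=3 d=4 new=(13,22) → blocked by [12,16]×[22,30], reject
26. q=(3,34) nearest=12 d=2 new=(3,34) → blocked by [2,4]×[32,37], reject
27. q=(10,29) nearest=5 d=3 new=(10,29) → blocked by [9,12]×[23,31], reject
28. q=(3,47) nearest=12 d=13 new=(3,40) → blocked by [2,4]×[32,37], reject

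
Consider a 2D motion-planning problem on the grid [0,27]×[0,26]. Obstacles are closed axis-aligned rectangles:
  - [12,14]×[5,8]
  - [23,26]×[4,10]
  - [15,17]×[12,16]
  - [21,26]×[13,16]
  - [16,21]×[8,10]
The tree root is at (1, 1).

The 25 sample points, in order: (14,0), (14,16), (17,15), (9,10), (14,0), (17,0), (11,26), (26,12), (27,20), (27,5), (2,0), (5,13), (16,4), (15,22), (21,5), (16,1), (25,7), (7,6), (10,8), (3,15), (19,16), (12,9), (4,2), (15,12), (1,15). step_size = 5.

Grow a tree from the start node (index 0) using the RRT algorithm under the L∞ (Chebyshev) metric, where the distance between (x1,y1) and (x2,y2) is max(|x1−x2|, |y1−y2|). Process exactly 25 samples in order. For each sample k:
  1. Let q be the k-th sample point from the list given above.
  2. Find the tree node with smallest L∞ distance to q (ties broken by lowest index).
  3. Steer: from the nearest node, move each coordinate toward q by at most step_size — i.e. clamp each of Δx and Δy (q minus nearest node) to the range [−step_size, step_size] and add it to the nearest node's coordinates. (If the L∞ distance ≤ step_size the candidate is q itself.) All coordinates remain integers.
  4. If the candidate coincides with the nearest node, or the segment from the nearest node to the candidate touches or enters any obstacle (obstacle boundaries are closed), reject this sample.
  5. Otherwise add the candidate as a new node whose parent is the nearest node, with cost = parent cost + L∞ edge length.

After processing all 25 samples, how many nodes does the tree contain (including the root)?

1. q=(14,0) nearest=0 d=13 new=(6,0) → add node 1 parent=0 cost=5
2. q=(14,16) nearest=0 d=15 new=(6,6) → add node 2 parent=0 cost=5
3. q=(17,15) nearest=2 d=11 new=(11,11) → add node 3 parent=2 cost=10
4. q=(9,10) nearest=3 d=2 new=(9,10) → add node 4 parent=3 cost=12
5. q=(14,0) nearest=1 d=8 new=(11,0) → add node 5 parent=1 cost=10
6. q=(17,0) nearest=5 d=6 new=(16,0) → add node 6 parent=5 cost=15
7. q=(11,26) nearest=3 d=15 new=(11,16) → add node 7 parent=3 cost=15
8. q=(26,12) nearest=6 d=12 new=(21,5) → add node 8 parent=6 cost=20
9. q=(27,20) nearest=8 d=15 new=(26,10) → blocked by [23,26]×[4,10], reject
10. q=(27,5) nearest=8 d=6 new=(26,5) → blocked by [23,26]×[4,10], reject
11. q=(2,0) nearest=0 d=1 new=(2,0) → add node 9 parent=0 cost=1
12. q=(5,13) nearest=4 d=4 new=(5,13) → add node 10 parent=4 cost=16
13. q=(16,4) nearest=6 d=4 new=(16,4) → add node 11 parent=6 cost=19
14. q=(15,22) nearest=7 d=6 new=(15,21) → add node 12 parent=7 cost=20
15. q=(21,5) nearest=8 d=0 → coincident, reject
16. q=(16,1) nearest=6 d=1 new=(16,1) → add node 13 parent=6 cost=16
17. q=(25,7) nearest=8 d=4 new=(25,7) → blocked by [23,26]×[4,10], reject
18. q=(7,6) nearest=2 d=1 new=(7,6) → add node 14 parent=2 cost=6
19. q=(10,8) nearest=4 d=2 new=(10,8) → add node 15 parent=4 cost=14
20. q=(3,15) nearest=10 d=2 new=(3,15) → add node 16 parent=10 cost=18
21. q=(19,16) nearest=12 d=5 new=(19,16) → add node 17 parent=12 cost=25
22. q=(12,9) nearest=3 d=2 new=(12,9) → add node 18 parent=3 cost=12
23. q=(4,2) nearest=1 d=2 new=(4,2) → add node 19 parent=1 cost=7
24. q=(15,12) nearest=18 d=3 new=(15,12) → blocked by [15,17]×[12,16], reject
25. q=(1,15) nearest=16 d=2 new=(1,15) → add node 20 parent=16 cost=20

Node count: 21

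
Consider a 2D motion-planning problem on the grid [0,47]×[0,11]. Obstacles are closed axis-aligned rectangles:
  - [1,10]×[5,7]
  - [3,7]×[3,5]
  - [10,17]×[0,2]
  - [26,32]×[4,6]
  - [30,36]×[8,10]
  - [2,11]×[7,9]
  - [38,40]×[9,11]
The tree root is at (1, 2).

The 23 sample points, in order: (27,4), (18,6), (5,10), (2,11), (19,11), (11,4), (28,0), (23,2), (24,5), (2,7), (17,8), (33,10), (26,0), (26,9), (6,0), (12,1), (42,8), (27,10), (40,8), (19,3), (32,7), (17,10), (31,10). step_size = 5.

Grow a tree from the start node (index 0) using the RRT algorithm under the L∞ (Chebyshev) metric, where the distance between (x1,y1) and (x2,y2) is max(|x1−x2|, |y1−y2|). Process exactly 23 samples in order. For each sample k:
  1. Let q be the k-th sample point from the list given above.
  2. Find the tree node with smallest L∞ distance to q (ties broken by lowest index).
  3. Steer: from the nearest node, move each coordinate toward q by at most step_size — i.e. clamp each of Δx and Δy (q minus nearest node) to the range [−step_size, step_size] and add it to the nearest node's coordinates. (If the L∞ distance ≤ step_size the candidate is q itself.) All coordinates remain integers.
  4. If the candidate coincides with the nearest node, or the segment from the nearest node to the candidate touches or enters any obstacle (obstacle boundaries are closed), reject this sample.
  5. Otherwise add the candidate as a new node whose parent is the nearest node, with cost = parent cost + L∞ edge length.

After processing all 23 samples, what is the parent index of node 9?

1. q=(27,4) nearest=0 d=26 new=(6,4) → blocked by [3,7]×[3,5], reject
2. q=(18,6) nearest=0 d=17 new=(6,6) → blocked by [1,10]×[5,7], reject
3. q=(5,10) nearest=0 d=8 new=(5,7) → blocked by [1,10]×[5,7], reject
4. q=(2,11) nearest=0 d=9 new=(2,7) → blocked by [1,10]×[5,7], reject
5. q=(19,11) nearest=0 d=18 new=(6,7) → blocked by [1,10]×[5,7], reject
6. q=(11,4) nearest=0 d=10 new=(6,4) → blocked by [3,7]×[3,5], reject
7. q=(28,0) nearest=0 d=27 new=(6,0) → add node 1 parent=0 cost=5
8. q=(23,2) nearest=1 d=17 new=(11,2) → blocked by [10,17]×[0,2], reject
9. q=(24,5) nearest=1 d=18 new=(11,5) → add node 2 parent=1 cost=10
10. q=(2,7) nearest=0 d=5 new=(2,7) → blocked by [1,10]×[5,7], reject
11. q=(17,8) nearest=2 d=6 new=(16,8) → add node 3 parent=2 cost=15
12. q=(33,10) nearest=3 d=17 new=(21,10) → add node 4 parent=3 cost=20
13. q=(26,0) nearest=3 d=10 new=(21,3) → add node 5 parent=3 cost=20
14. q=(26,9) nearest=4 d=5 new=(26,9) → add node 6 parent=4 cost=25
15. q=(6,0) nearest=1 d=0 → coincident, reject
16. q=(12,1) nearest=2 d=4 new=(12,1) → blocked by [10,17]×[0,2], reject
17. q=(42,8) nearest=6 d=16 new=(31,8) → blocked by [30,36]×[8,10], reject
18. q=(27,10) nearest=6 d=1 new=(27,10) → add node 7 parent=6 cost=26
19. q=(40,8) nearest=7 d=13 new=(32,8) → blocked by [30,36]×[8,10], reject
20. q=(19,3) nearest=5 d=2 new=(19,3) → add node 8 parent=5 cost=22
21. q=(32,7) nearest=7 d=5 new=(32,7) → blocked by [30,36]×[8,10], reject
22. q=(17,10) nearest=3 d=2 new=(17,10) → add node 9 parent=3 cost=17
23. q=(31,10) nearest=7 d=4 new=(31,10) → blocked by [30,36]×[8,10], reject

Parent of node 9: 3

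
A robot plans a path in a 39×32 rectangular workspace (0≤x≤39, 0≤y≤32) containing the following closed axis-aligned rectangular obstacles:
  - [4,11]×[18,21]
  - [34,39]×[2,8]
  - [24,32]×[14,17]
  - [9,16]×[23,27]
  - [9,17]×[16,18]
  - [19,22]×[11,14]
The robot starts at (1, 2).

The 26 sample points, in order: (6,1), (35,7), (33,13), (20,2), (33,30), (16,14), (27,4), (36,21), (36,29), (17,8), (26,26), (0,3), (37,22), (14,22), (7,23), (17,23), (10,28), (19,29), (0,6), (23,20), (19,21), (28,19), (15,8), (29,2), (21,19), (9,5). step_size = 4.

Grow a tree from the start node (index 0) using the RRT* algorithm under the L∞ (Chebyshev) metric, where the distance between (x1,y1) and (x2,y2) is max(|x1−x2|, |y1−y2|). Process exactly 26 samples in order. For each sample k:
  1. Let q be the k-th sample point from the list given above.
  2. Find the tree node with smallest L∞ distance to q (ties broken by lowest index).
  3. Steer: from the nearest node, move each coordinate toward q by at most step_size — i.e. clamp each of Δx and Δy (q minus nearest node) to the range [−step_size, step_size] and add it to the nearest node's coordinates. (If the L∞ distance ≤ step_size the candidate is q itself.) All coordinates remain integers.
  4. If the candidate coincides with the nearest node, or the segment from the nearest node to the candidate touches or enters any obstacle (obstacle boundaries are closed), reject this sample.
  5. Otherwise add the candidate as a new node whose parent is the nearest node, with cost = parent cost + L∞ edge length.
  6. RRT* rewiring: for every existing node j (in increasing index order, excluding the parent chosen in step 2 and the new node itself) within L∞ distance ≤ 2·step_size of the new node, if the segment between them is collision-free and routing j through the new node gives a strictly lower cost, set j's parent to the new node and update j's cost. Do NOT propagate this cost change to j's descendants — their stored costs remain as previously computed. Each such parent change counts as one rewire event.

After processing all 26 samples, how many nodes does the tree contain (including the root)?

Node count: 24

1. q=(6,1) nearest=0 d=5 new=(5,1) → add node 1 parent=0 cost=4
2. q=(35,7) nearest=1 d=30 new=(9,5) → add node 2 parent=1 cost=8
3. q=(33,13) nearest=2 d=24 new=(13,9) → add node 3 parent=2 cost=12
4. q=(20,2) nearest=3 d=7 new=(17,5) → add node 4 parent=3 cost=16
5. q=(33,30) nearest=3 d=21 new=(17,13) → add node 5 parent=3 cost=16
6. q=(16,14) nearest=5 d=1 new=(16,14) → add node 6 parent=5 cost=17
7. q=(27,4) nearest=4 d=10 new=(21,4) → add node 7 parent=4 cost=20
8. q=(36,21) nearest=7 d=17 new=(25,8) → add node 8 parent=7 cost=24
9. q=(36,29) nearest=5 d=19 new=(21,17) → add node 9 parent=5 cost=20
10. q=(17,8) nearest=4 d=3 new=(17,8) → add node 10 parent=4 cost=19
11. q=(26,26) nearest=9 d=9 new=(25,21) → add node 11 parent=9 cost=24
12. q=(0,3) nearest=0 d=1 new=(0,3) → add node 12 parent=0 cost=1
13. q=(37,22) nearest=11 d=12 new=(29,22) → add node 13 parent=11 cost=28
14. q=(14,22) nearest=9 d=7 new=(17,21) → add node 14 parent=9 cost=24
15. q=(7,23) nearest=6 d=9 new=(12,18) → blocked by [9,17]×[16,18], reject
16. q=(17,23) nearest=14 d=2 new=(17,23) → add node 15 parent=14 cost=26
17. q=(10,28) nearest=14 d=7 new=(13,25) → blocked by [9,16]×[23,27], reject
18. q=(19,29) nearest=15 d=6 new=(19,27) → add node 16 parent=15 cost=30
19. q=(0,6) nearest=12 d=3 new=(0,6) → add node 17 parent=12 cost=4
20. q=(23,20) nearest=11 d=2 new=(23,20) → add node 18 parent=11 cost=26
21. q=(19,21) nearest=14 d=2 new=(19,21) → add node 19 parent=14 cost=26
22. q=(28,19) nearest=11 d=3 new=(28,19) → add node 20 parent=11 cost=27
23. q=(15,8) nearest=3 d=2 new=(15,8) → add node 21 parent=3 cost=14; rewire 10→21 (16<19)
24. q=(29,2) nearest=8 d=6 new=(29,4) → add node 22 parent=8 cost=28
25. q=(21,19) nearest=9 d=2 new=(21,19) → add node 23 parent=9 cost=22; rewire 18→23 (24<26); rewire 19→23 (24<26)
26. q=(9,5) nearest=2 d=0 → coincident, reject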